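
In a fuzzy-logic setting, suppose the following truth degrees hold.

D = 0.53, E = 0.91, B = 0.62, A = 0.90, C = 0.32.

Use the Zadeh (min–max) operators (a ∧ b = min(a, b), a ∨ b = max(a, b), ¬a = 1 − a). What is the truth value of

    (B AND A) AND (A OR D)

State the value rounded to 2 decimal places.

B AND A = min(a, b) on (0.62, 0.90) = 0.62
A OR D = max(a, b) on (0.90, 0.53) = 0.90
(B AND A) AND (A OR D) = min(a, b) on (0.62, 0.90) = 0.62

0.62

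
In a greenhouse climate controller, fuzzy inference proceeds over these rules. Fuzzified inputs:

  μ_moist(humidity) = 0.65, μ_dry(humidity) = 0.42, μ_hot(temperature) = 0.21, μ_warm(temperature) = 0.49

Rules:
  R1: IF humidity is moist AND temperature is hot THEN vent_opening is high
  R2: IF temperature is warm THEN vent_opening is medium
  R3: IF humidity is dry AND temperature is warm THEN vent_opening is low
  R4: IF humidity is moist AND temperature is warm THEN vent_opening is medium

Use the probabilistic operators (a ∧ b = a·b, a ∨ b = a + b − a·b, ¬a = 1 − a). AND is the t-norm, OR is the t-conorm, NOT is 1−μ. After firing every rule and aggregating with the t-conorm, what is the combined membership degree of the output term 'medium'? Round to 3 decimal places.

R1: moist=0.65, hot=0.21; AND[a·b] → w = 0.1365
R2: warm=0.49 → w = 0.4900
R3: dry=0.42, warm=0.49; AND[a·b] → w = 0.2058
R4: moist=0.65, warm=0.49; AND[a·b] → w = 0.3185
Rules with consequent 'medium': {R2, R4} → strengths 0.4900, 0.3185
Aggregate via t-conorm [a + b − a·b]: 0.6524

0.652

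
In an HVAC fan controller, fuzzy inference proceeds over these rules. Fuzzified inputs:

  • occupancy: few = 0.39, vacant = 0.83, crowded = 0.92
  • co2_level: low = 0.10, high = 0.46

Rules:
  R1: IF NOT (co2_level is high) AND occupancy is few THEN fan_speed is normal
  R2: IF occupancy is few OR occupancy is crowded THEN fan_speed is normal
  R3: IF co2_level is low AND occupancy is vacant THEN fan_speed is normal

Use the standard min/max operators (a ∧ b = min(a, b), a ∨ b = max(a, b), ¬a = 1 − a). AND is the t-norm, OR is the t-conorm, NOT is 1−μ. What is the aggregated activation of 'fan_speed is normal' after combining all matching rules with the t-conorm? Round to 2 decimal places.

0.92

R1: ¬high=1−0.46=0.54, few=0.39; AND[min(a, b)] → w = 0.39
R2: few=0.39, crowded=0.92; OR[max(a, b)] → w = 0.92
R3: low=0.10, vacant=0.83; AND[min(a, b)] → w = 0.10
Rules with consequent 'normal': {R1, R2, R3} → strengths 0.39, 0.92, 0.10
Aggregate via t-conorm [max(a, b)]: 0.92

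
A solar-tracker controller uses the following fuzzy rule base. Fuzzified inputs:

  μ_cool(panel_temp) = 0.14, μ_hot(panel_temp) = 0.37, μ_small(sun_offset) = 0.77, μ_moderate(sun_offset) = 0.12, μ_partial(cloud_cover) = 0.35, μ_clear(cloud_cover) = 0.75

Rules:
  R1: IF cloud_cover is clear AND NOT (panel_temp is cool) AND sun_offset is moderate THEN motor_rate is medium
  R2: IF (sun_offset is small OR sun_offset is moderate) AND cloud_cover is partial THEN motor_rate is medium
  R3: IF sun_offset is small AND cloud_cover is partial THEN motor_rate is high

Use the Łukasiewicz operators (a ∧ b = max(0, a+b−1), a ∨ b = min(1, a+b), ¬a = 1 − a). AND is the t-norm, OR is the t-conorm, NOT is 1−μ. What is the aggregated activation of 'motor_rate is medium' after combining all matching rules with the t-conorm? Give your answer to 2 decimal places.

0.24

R1: clear=0.75, ¬cool=1−0.14=0.86, moderate=0.12; AND[max(0, a+b−1)] → w = 0.00
R2: (small=0.77 OR moderate=0.12) = 0.89; AND[max(0, a+b−1)] with partial=0.35 → w = 0.24
R3: small=0.77, partial=0.35; AND[max(0, a+b−1)] → w = 0.12
Rules with consequent 'medium': {R1, R2} → strengths 0.00, 0.24
Aggregate via t-conorm [min(1, a+b)]: 0.24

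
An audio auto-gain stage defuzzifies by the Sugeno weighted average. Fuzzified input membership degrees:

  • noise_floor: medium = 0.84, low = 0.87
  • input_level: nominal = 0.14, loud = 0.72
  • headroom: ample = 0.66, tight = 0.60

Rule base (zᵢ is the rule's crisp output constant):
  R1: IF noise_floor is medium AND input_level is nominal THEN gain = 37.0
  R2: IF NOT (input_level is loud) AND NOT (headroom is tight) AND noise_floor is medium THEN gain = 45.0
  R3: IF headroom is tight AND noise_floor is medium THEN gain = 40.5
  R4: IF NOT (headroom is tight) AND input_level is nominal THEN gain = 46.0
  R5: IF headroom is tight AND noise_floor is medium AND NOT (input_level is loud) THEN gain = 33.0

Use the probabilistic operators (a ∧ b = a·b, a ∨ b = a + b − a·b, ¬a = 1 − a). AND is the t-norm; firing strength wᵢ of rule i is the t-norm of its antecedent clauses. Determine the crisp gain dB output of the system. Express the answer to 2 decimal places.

39.69

R1 (z=37.0): medium=0.84, nominal=0.14; AND[a·b] → w = 0.1176
R2 (z=45.0): ¬loud=1−0.72=0.28, ¬tight=1−0.60=0.40, medium=0.84; AND[a·b] → w = 0.0941
R3 (z=40.5): tight=0.60, medium=0.84; AND[a·b] → w = 0.5040
R4 (z=46.0): ¬tight=1−0.60=0.40, nominal=0.14; AND[a·b] → w = 0.0560
R5 (z=33.0): tight=0.60, medium=0.84, ¬loud=1−0.72=0.28; AND[a·b] → w = 0.1411
Weighted average = (0.1176·37.0 + 0.0941·45.0 + 0.5040·40.5 + 0.0560·46.0 + 0.1411·33.0) / (0.1176 + 0.0941 + 0.5040 + 0.0560 + 0.1411)
  = 36.2298 / 0.9128 = 39.69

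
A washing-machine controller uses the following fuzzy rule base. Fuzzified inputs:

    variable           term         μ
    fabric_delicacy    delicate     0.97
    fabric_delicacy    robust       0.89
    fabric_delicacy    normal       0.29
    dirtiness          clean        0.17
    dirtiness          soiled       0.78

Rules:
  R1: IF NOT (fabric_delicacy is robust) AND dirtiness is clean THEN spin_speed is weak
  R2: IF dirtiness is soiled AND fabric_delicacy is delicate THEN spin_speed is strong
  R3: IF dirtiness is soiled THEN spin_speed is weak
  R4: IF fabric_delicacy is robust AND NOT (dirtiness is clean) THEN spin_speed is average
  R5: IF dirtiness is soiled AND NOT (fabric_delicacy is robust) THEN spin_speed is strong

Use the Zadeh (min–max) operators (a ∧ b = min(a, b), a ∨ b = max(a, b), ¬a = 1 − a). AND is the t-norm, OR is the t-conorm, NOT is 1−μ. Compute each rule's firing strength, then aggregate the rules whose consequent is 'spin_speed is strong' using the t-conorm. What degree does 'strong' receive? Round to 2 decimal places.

0.78

R1: ¬robust=1−0.89=0.11, clean=0.17; AND[min(a, b)] → w = 0.11
R2: soiled=0.78, delicate=0.97; AND[min(a, b)] → w = 0.78
R3: soiled=0.78 → w = 0.78
R4: robust=0.89, ¬clean=1−0.17=0.83; AND[min(a, b)] → w = 0.83
R5: soiled=0.78, ¬robust=1−0.89=0.11; AND[min(a, b)] → w = 0.11
Rules with consequent 'strong': {R2, R5} → strengths 0.78, 0.11
Aggregate via t-conorm [max(a, b)]: 0.78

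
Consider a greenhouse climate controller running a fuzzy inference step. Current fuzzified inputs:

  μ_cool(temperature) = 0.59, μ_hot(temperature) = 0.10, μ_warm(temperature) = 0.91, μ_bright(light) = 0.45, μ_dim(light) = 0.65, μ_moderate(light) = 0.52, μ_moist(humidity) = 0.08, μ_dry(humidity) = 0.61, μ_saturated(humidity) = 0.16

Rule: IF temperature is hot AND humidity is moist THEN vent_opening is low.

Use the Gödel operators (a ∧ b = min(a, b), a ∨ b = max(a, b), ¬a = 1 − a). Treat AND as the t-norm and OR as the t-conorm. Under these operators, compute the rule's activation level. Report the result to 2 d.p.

firing strength: hot=0.10, moist=0.08; AND[min(a, b)] → w = 0.08

0.08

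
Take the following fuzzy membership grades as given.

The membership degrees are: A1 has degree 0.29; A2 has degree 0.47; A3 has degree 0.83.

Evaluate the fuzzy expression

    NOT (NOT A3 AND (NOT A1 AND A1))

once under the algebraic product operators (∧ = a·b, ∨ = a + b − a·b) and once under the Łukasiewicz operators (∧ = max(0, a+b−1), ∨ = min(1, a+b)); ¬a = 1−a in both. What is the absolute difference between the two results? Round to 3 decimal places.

Under algebraic product:
  NOT A3 = 1 − 0.8300 = 0.1700
  NOT A1 = 1 − 0.2900 = 0.7100
  NOT A1 AND A1 = a·b on (0.7100, 0.2900) = 0.2059
  NOT A3 AND (NOT A1 AND A1) = a·b on (0.1700, 0.2059) = 0.0350
  NOT (NOT A3 AND (NOT A1 AND A1)) = 1 − 0.0350 = 0.9650
  → value = 0.9650
Under Łukasiewicz:
  NOT A3 = 1 − 0.83 = 0.17
  NOT A1 = 1 − 0.29 = 0.71
  NOT A1 AND A1 = max(0, a+b−1) on (0.71, 0.29) = 0.00
  NOT A3 AND (NOT A1 AND A1) = max(0, a+b−1) on (0.17, 0.00) = 0.00
  NOT (NOT A3 AND (NOT A1 AND A1)) = 1 − 0.00 = 1.00
  → value = 1.0000
|0.9650 − 1.0000| = 0.035

0.035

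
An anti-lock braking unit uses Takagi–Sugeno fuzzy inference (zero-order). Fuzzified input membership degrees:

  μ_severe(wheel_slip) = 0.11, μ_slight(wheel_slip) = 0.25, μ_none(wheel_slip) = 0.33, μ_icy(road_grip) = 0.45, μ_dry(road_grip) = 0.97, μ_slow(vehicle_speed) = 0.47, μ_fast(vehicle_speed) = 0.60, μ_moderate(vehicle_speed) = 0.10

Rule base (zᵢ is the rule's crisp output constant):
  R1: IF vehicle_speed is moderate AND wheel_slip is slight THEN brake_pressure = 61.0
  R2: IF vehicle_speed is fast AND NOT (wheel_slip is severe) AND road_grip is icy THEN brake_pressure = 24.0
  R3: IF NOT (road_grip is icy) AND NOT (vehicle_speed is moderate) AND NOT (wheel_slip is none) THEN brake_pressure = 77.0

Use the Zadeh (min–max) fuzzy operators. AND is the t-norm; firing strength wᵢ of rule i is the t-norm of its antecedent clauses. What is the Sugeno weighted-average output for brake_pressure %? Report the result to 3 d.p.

53.864

R1 (z=61.0): moderate=0.10, slight=0.25; AND[min(a, b)] → w = 0.10
R2 (z=24.0): fast=0.60, ¬severe=1−0.11=0.89, icy=0.45; AND[min(a, b)] → w = 0.45
R3 (z=77.0): ¬icy=1−0.45=0.55, ¬moderate=1−0.10=0.90, ¬none=1−0.33=0.67; AND[min(a, b)] → w = 0.55
Weighted average = (0.10·61.0 + 0.45·24.0 + 0.55·77.0) / (0.10 + 0.45 + 0.55)
  = 59.2500 / 1.1000 = 53.864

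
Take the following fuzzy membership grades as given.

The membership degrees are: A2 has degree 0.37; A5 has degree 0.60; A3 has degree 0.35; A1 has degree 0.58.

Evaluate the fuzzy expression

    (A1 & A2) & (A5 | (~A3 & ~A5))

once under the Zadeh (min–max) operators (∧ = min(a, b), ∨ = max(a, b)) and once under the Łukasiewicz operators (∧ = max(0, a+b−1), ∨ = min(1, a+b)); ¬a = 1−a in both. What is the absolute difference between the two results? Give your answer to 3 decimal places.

Under Zadeh (min–max):
  A1 & A2 = min(a, b) on (0.58, 0.37) = 0.37
  ~A3 = 1 − 0.35 = 0.65
  ~A5 = 1 − 0.60 = 0.40
  ~A3 & ~A5 = min(a, b) on (0.65, 0.40) = 0.40
  A5 | (~A3 & ~A5) = max(a, b) on (0.60, 0.40) = 0.60
  (A1 & A2) & (A5 | (~A3 & ~A5)) = min(a, b) on (0.37, 0.60) = 0.37
  → value = 0.3700
Under Łukasiewicz:
  A1 & A2 = max(0, a+b−1) on (0.58, 0.37) = 0.00
  ~A3 = 1 − 0.35 = 0.65
  ~A5 = 1 − 0.60 = 0.40
  ~A3 & ~A5 = max(0, a+b−1) on (0.65, 0.40) = 0.05
  A5 | (~A3 & ~A5) = min(1, a+b) on (0.60, 0.05) = 0.65
  (A1 & A2) & (A5 | (~A3 & ~A5)) = max(0, a+b−1) on (0.00, 0.65) = 0.00
  → value = 0.0000
|0.3700 − 0.0000| = 0.370

0.370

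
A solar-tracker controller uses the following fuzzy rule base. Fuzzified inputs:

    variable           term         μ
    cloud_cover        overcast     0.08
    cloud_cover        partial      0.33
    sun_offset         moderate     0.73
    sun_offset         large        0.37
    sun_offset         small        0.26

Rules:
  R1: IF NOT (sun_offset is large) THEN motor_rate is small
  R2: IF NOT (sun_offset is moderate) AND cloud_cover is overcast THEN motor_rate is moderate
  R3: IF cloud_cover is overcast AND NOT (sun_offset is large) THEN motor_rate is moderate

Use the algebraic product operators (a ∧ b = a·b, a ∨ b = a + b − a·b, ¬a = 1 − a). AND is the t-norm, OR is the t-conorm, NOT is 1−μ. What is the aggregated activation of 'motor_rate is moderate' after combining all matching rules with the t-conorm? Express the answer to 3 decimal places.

0.071

R1: ¬large=1−0.37=0.63 → w = 0.6300
R2: ¬moderate=1−0.73=0.27, overcast=0.08; AND[a·b] → w = 0.0216
R3: overcast=0.08, ¬large=1−0.37=0.63; AND[a·b] → w = 0.0504
Rules with consequent 'moderate': {R2, R3} → strengths 0.0216, 0.0504
Aggregate via t-conorm [a + b − a·b]: 0.0709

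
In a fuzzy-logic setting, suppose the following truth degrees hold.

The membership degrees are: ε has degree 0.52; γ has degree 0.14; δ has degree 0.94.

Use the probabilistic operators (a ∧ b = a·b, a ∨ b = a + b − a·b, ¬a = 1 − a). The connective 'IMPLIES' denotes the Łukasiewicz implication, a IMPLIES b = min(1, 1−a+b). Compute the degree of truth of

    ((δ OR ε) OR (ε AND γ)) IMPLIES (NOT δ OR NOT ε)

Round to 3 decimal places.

0.538

δ OR ε = a + b − a·b on (0.9400, 0.5200) = 0.9712
ε AND γ = a·b on (0.5200, 0.1400) = 0.0728
(δ OR ε) OR (ε AND γ) = a + b − a·b on (0.9712, 0.0728) = 0.9733
NOT δ = 1 − 0.9400 = 0.0600
NOT ε = 1 − 0.5200 = 0.4800
NOT δ OR NOT ε = a + b − a·b on (0.0600, 0.4800) = 0.5112
((δ OR ε) OR (ε AND γ)) IMPLIES (NOT δ OR NOT ε)  [Łukasiewicz: min(1, 1−a+b)] with a=0.9733, b=0.5112 → 0.5379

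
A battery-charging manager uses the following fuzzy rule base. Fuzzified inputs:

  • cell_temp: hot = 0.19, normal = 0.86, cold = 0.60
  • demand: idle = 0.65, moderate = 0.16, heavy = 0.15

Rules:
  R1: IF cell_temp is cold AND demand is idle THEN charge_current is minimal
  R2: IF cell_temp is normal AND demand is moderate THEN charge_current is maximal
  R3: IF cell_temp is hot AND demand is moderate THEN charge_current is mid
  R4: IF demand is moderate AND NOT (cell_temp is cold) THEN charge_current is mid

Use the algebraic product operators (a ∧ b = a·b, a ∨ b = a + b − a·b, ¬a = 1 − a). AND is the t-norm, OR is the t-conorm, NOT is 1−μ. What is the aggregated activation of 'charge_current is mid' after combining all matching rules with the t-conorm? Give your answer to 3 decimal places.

0.092

R1: cold=0.60, idle=0.65; AND[a·b] → w = 0.3900
R2: normal=0.86, moderate=0.16; AND[a·b] → w = 0.1376
R3: hot=0.19, moderate=0.16; AND[a·b] → w = 0.0304
R4: moderate=0.16, ¬cold=1−0.60=0.40; AND[a·b] → w = 0.0640
Rules with consequent 'mid': {R3, R4} → strengths 0.0304, 0.0640
Aggregate via t-conorm [a + b − a·b]: 0.0925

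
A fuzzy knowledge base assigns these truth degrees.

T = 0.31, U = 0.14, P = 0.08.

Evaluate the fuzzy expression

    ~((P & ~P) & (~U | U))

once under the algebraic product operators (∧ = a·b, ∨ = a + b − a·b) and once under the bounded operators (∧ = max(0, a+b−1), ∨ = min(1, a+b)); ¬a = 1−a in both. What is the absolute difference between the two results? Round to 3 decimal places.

0.065

Under algebraic product:
  ~P = 1 − 0.0800 = 0.9200
  P & ~P = a·b on (0.0800, 0.9200) = 0.0736
  ~U = 1 − 0.1400 = 0.8600
  ~U | U = a + b − a·b on (0.8600, 0.1400) = 0.8796
  (P & ~P) & (~U | U) = a·b on (0.0736, 0.8796) = 0.0647
  ~((P & ~P) & (~U | U)) = 1 − 0.0647 = 0.9353
  → value = 0.9353
Under bounded:
  ~P = 1 − 0.08 = 0.92
  P & ~P = max(0, a+b−1) on (0.08, 0.92) = 0.00
  ~U = 1 − 0.14 = 0.86
  ~U | U = min(1, a+b) on (0.86, 0.14) = 1.00
  (P & ~P) & (~U | U) = max(0, a+b−1) on (0.00, 1.00) = 0.00
  ~((P & ~P) & (~U | U)) = 1 − 0.00 = 1.00
  → value = 1.0000
|0.9353 − 1.0000| = 0.065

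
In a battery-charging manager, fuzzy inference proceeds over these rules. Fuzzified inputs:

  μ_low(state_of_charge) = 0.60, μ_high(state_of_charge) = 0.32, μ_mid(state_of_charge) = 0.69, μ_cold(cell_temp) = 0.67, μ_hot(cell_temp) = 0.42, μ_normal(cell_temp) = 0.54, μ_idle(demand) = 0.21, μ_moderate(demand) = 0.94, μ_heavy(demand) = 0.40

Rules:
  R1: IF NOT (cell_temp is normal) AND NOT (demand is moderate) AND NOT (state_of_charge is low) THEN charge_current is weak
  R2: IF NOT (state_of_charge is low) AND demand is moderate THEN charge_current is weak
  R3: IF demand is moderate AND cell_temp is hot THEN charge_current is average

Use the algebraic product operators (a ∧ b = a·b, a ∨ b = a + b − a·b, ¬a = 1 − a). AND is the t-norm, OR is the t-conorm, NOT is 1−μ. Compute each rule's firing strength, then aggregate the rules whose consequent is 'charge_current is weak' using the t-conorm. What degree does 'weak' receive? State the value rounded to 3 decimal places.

0.383

R1: ¬normal=1−0.54=0.46, ¬moderate=1−0.94=0.06, ¬low=1−0.60=0.40; AND[a·b] → w = 0.0110
R2: ¬low=1−0.60=0.40, moderate=0.94; AND[a·b] → w = 0.3760
R3: moderate=0.94, hot=0.42; AND[a·b] → w = 0.3948
Rules with consequent 'weak': {R1, R2} → strengths 0.0110, 0.3760
Aggregate via t-conorm [a + b − a·b]: 0.3829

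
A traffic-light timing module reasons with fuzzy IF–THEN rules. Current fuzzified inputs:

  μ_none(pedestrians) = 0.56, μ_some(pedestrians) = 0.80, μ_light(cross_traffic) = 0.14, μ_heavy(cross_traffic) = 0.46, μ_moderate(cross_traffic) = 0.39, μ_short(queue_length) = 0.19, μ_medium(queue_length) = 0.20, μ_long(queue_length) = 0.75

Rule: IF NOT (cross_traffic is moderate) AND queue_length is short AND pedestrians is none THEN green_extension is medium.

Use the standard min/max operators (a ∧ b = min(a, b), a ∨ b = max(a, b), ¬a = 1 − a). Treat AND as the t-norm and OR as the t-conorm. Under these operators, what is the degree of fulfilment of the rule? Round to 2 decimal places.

firing strength: ¬moderate=1−0.39=0.61, short=0.19, none=0.56; AND[min(a, b)] → w = 0.19

0.19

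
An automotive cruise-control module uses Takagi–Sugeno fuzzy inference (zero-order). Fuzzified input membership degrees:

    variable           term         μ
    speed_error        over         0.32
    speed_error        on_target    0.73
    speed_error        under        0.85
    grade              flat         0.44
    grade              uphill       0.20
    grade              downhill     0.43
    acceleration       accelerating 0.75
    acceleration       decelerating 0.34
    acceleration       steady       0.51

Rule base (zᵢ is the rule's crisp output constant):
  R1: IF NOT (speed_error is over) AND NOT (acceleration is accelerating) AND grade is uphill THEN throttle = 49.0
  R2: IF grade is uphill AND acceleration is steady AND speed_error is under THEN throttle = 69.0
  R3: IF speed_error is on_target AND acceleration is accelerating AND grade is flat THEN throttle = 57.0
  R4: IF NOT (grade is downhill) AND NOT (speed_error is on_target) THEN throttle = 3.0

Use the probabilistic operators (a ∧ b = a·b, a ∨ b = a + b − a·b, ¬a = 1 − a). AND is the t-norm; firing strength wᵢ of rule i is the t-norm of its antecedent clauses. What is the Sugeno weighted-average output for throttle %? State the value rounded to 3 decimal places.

R1 (z=49.0): ¬over=1−0.32=0.68, ¬accelerating=1−0.75=0.25, uphill=0.20; AND[a·b] → w = 0.0340
R2 (z=69.0): uphill=0.20, steady=0.51, under=0.85; AND[a·b] → w = 0.0867
R3 (z=57.0): on_target=0.73, accelerating=0.75, flat=0.44; AND[a·b] → w = 0.2409
R4 (z=3.0): ¬downhill=1−0.43=0.57, ¬on_target=1−0.73=0.27; AND[a·b] → w = 0.1539
Weighted average = (0.0340·49.0 + 0.0867·69.0 + 0.2409·57.0 + 0.1539·3.0) / (0.0340 + 0.0867 + 0.2409 + 0.1539)
  = 21.8413 / 0.5155 = 42.369

42.369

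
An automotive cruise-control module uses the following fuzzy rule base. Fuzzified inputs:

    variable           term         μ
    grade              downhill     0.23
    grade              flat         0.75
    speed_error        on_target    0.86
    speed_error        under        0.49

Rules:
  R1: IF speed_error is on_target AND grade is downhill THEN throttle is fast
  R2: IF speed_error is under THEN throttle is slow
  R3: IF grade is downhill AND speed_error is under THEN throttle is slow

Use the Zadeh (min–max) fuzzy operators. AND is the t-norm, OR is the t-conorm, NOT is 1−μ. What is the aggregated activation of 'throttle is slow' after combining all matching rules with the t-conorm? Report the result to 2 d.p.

R1: on_target=0.86, downhill=0.23; AND[min(a, b)] → w = 0.23
R2: under=0.49 → w = 0.49
R3: downhill=0.23, under=0.49; AND[min(a, b)] → w = 0.23
Rules with consequent 'slow': {R2, R3} → strengths 0.49, 0.23
Aggregate via t-conorm [max(a, b)]: 0.49

0.49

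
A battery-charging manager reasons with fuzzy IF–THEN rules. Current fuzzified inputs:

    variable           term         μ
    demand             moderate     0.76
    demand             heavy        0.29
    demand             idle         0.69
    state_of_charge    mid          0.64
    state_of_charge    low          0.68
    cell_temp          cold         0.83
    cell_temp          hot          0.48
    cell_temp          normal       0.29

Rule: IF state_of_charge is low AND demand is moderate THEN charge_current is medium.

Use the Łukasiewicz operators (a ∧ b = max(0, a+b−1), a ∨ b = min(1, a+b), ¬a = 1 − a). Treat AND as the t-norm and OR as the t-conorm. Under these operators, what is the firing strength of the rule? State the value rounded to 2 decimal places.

0.44

firing strength: low=0.68, moderate=0.76; AND[max(0, a+b−1)] → w = 0.44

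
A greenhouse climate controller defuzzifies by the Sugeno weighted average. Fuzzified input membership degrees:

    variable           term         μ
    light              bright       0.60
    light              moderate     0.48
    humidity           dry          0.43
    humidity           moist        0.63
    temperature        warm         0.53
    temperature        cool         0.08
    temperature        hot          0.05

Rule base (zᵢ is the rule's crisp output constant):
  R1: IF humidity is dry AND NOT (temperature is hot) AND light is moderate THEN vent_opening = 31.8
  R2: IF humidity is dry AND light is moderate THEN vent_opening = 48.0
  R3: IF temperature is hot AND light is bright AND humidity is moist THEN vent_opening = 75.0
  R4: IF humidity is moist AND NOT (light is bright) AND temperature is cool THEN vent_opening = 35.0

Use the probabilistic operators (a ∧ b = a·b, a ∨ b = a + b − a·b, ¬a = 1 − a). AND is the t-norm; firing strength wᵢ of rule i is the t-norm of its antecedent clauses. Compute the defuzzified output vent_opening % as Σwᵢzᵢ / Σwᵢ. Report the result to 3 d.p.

41.368

R1 (z=31.8): dry=0.43, ¬hot=1−0.05=0.95, moderate=0.48; AND[a·b] → w = 0.1961
R2 (z=48.0): dry=0.43, moderate=0.48; AND[a·b] → w = 0.2064
R3 (z=75.0): hot=0.05, bright=0.60, moist=0.63; AND[a·b] → w = 0.0189
R4 (z=35.0): moist=0.63, ¬bright=1−0.60=0.40, cool=0.08; AND[a·b] → w = 0.0202
Weighted average = (0.1961·31.8 + 0.2064·48.0 + 0.0189·75.0 + 0.0202·35.0) / (0.1961 + 0.2064 + 0.0189 + 0.0202)
  = 18.2656 / 0.4415 = 41.368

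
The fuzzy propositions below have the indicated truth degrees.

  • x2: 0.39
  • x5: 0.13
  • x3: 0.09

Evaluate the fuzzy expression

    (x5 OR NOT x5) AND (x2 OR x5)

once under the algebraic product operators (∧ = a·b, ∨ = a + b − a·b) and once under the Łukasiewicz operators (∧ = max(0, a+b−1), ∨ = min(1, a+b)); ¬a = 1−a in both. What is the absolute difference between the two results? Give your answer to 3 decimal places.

Under algebraic product:
  NOT x5 = 1 − 0.1300 = 0.8700
  x5 OR NOT x5 = a + b − a·b on (0.1300, 0.8700) = 0.8869
  x2 OR x5 = a + b − a·b on (0.3900, 0.1300) = 0.4693
  (x5 OR NOT x5) AND (x2 OR x5) = a·b on (0.8869, 0.4693) = 0.4162
  → value = 0.4162
Under Łukasiewicz:
  NOT x5 = 1 − 0.13 = 0.87
  x5 OR NOT x5 = min(1, a+b) on (0.13, 0.87) = 1.00
  x2 OR x5 = min(1, a+b) on (0.39, 0.13) = 0.52
  (x5 OR NOT x5) AND (x2 OR x5) = max(0, a+b−1) on (1.00, 0.52) = 0.52
  → value = 0.5200
|0.4162 − 0.5200| = 0.104

0.104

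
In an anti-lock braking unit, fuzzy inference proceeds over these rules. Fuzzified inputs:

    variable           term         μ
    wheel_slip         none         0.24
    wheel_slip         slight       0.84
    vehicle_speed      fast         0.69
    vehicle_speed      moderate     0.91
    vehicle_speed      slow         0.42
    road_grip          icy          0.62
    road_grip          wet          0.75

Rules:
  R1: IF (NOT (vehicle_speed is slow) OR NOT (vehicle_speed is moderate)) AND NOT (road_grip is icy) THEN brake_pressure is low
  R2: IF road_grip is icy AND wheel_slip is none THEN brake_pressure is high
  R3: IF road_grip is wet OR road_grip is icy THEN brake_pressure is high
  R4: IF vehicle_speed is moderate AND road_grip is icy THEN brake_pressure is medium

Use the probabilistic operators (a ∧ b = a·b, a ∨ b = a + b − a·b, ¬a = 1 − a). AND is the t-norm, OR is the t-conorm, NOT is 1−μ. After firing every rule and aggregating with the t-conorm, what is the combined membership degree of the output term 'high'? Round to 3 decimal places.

R1: (¬slow=1−0.42=0.58 OR ¬moderate=1−0.91=0.09) = 0.6178; AND[a·b] with ¬icy=1−0.62=0.38 → w = 0.2348
R2: icy=0.62, none=0.24; AND[a·b] → w = 0.1488
R3: wet=0.75, icy=0.62; OR[a + b − a·b] → w = 0.9050
R4: moderate=0.91, icy=0.62; AND[a·b] → w = 0.5642
Rules with consequent 'high': {R2, R3} → strengths 0.1488, 0.9050
Aggregate via t-conorm [a + b − a·b]: 0.9191

0.919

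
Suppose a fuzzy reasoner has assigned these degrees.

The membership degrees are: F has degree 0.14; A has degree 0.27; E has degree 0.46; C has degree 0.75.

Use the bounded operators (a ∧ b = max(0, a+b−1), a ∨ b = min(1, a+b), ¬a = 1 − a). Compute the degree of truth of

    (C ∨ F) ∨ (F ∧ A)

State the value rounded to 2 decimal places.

C ∨ F = min(1, a+b) on (0.75, 0.14) = 0.89
F ∧ A = max(0, a+b−1) on (0.14, 0.27) = 0.00
(C ∨ F) ∨ (F ∧ A) = min(1, a+b) on (0.89, 0.00) = 0.89

0.89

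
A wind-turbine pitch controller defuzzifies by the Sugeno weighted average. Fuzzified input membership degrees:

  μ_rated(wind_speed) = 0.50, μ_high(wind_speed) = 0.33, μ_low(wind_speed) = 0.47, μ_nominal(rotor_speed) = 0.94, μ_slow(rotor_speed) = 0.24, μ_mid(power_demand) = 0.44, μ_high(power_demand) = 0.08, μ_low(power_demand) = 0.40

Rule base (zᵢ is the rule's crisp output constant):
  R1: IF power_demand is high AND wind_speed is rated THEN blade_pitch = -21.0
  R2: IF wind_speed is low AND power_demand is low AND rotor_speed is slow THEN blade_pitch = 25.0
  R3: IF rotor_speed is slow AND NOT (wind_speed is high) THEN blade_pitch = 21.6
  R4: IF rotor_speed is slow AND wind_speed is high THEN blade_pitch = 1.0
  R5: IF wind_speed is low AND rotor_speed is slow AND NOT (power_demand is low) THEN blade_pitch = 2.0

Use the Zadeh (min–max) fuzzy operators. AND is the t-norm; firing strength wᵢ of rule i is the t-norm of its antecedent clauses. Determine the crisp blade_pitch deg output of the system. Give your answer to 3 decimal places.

R1 (z=-21.0): high=0.08, rated=0.50; AND[min(a, b)] → w = 0.08
R2 (z=25.0): low=0.47, low=0.40, slow=0.24; AND[min(a, b)] → w = 0.24
R3 (z=21.6): slow=0.24, ¬high=1−0.33=0.67; AND[min(a, b)] → w = 0.24
R4 (z=1.0): slow=0.24, high=0.33; AND[min(a, b)] → w = 0.24
R5 (z=2.0): low=0.47, slow=0.24, ¬low=1−0.40=0.60; AND[min(a, b)] → w = 0.24
Weighted average = (0.08·-21.0 + 0.24·25.0 + 0.24·21.6 + 0.24·1.0 + 0.24·2.0) / (0.08 + 0.24 + 0.24 + 0.24 + 0.24)
  = 10.2240 / 1.0400 = 9.831

9.831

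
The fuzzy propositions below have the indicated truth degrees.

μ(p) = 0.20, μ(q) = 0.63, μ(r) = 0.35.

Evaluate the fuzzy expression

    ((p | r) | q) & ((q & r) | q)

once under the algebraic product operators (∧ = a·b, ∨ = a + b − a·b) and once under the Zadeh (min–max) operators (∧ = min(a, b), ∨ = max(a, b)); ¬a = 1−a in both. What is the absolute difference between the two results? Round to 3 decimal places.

Under algebraic product:
  p | r = a + b − a·b on (0.2000, 0.3500) = 0.4800
  (p | r) | q = a + b − a·b on (0.4800, 0.6300) = 0.8076
  q & r = a·b on (0.6300, 0.3500) = 0.2205
  (q & r) | q = a + b − a·b on (0.2205, 0.6300) = 0.7116
  ((p | r) | q) & ((q & r) | q) = a·b on (0.8076, 0.7116) = 0.5747
  → value = 0.5747
Under Zadeh (min–max):
  p | r = max(a, b) on (0.20, 0.35) = 0.35
  (p | r) | q = max(a, b) on (0.35, 0.63) = 0.63
  q & r = min(a, b) on (0.63, 0.35) = 0.35
  (q & r) | q = max(a, b) on (0.35, 0.63) = 0.63
  ((p | r) | q) & ((q & r) | q) = min(a, b) on (0.63, 0.63) = 0.63
  → value = 0.6300
|0.5747 − 0.6300| = 0.055

0.055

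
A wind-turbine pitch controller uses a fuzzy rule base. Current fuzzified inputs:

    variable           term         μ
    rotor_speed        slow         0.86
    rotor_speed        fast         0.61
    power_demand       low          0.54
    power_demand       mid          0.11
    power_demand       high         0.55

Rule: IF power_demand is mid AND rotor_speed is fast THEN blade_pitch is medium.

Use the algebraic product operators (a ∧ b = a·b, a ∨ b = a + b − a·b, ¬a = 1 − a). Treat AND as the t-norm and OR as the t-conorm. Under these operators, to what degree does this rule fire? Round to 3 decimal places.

0.067

firing strength: mid=0.11, fast=0.61; AND[a·b] → w = 0.0671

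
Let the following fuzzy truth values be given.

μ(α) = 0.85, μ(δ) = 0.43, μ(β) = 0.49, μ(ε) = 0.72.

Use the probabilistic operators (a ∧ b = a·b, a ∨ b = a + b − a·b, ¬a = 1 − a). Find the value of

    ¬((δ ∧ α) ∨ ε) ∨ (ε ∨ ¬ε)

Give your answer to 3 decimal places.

δ ∧ α = a·b on (0.4300, 0.8500) = 0.3655
(δ ∧ α) ∨ ε = a + b − a·b on (0.3655, 0.7200) = 0.8223
¬((δ ∧ α) ∨ ε) = 1 − 0.8223 = 0.1777
¬ε = 1 − 0.7200 = 0.2800
ε ∨ ¬ε = a + b − a·b on (0.7200, 0.2800) = 0.7984
¬((δ ∧ α) ∨ ε) ∨ (ε ∨ ¬ε) = a + b − a·b on (0.1777, 0.7984) = 0.8342

0.834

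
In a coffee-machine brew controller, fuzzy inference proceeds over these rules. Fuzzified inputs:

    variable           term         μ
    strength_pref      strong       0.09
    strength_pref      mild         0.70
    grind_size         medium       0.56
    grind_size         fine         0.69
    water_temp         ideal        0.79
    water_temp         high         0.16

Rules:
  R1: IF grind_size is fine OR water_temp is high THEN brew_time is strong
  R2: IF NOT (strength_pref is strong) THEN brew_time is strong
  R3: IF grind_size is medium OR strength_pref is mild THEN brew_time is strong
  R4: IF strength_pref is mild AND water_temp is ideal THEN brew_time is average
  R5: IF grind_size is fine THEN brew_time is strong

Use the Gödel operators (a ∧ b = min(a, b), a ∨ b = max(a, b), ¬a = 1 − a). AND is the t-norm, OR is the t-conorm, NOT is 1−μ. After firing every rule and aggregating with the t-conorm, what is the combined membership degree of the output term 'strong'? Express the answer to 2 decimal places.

R1: fine=0.69, high=0.16; OR[max(a, b)] → w = 0.69
R2: ¬strong=1−0.09=0.91 → w = 0.91
R3: medium=0.56, mild=0.70; OR[max(a, b)] → w = 0.70
R4: mild=0.70, ideal=0.79; AND[min(a, b)] → w = 0.70
R5: fine=0.69 → w = 0.69
Rules with consequent 'strong': {R1, R2, R3, R5} → strengths 0.69, 0.91, 0.70, 0.69
Aggregate via t-conorm [max(a, b)]: 0.91

0.91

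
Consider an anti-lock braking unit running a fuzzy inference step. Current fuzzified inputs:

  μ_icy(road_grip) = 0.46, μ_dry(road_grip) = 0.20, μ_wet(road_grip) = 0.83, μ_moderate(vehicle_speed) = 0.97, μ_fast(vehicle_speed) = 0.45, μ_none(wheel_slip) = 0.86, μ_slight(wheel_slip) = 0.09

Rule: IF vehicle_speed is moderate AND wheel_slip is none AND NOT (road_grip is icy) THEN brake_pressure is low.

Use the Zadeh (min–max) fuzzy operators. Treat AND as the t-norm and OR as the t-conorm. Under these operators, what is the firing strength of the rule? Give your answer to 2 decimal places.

firing strength: moderate=0.97, none=0.86, ¬icy=1−0.46=0.54; AND[min(a, b)] → w = 0.54

0.54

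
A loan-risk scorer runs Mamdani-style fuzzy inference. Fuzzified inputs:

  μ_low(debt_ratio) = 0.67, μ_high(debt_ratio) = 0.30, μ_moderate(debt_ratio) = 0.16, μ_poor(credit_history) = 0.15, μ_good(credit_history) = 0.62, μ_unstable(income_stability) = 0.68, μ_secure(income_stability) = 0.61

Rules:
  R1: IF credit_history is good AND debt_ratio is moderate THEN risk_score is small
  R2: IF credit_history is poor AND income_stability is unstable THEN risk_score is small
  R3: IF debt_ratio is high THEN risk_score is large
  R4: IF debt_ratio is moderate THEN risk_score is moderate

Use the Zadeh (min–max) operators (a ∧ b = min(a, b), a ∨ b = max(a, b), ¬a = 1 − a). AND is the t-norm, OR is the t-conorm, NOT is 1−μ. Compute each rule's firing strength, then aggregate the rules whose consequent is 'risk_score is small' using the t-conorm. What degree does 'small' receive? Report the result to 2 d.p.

R1: good=0.62, moderate=0.16; AND[min(a, b)] → w = 0.16
R2: poor=0.15, unstable=0.68; AND[min(a, b)] → w = 0.15
R3: high=0.30 → w = 0.30
R4: moderate=0.16 → w = 0.16
Rules with consequent 'small': {R1, R2} → strengths 0.16, 0.15
Aggregate via t-conorm [max(a, b)]: 0.16

0.16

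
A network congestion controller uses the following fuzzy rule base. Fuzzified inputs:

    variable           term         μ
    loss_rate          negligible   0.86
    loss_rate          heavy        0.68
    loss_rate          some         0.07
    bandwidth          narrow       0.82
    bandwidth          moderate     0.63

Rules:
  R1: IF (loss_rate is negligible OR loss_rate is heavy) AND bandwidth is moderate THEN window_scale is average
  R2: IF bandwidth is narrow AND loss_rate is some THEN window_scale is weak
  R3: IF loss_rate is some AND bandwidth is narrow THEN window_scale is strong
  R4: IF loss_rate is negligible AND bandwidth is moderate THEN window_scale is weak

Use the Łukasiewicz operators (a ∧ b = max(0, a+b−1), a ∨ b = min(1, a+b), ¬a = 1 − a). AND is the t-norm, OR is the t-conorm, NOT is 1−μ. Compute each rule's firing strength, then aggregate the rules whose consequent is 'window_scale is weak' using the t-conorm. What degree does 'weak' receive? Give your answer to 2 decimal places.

0.49

R1: (negligible=0.86 OR heavy=0.68) = 1.00; AND[max(0, a+b−1)] with moderate=0.63 → w = 0.63
R2: narrow=0.82, some=0.07; AND[max(0, a+b−1)] → w = 0.00
R3: some=0.07, narrow=0.82; AND[max(0, a+b−1)] → w = 0.00
R4: negligible=0.86, moderate=0.63; AND[max(0, a+b−1)] → w = 0.49
Rules with consequent 'weak': {R2, R4} → strengths 0.00, 0.49
Aggregate via t-conorm [min(1, a+b)]: 0.49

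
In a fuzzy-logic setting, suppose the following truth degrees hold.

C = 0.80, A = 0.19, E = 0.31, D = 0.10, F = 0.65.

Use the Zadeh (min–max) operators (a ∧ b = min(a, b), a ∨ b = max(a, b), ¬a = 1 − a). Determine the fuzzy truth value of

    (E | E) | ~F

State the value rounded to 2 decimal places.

0.35

E | E = max(a, b) on (0.31, 0.31) = 0.31
~F = 1 − 0.65 = 0.35
(E | E) | ~F = max(a, b) on (0.31, 0.35) = 0.35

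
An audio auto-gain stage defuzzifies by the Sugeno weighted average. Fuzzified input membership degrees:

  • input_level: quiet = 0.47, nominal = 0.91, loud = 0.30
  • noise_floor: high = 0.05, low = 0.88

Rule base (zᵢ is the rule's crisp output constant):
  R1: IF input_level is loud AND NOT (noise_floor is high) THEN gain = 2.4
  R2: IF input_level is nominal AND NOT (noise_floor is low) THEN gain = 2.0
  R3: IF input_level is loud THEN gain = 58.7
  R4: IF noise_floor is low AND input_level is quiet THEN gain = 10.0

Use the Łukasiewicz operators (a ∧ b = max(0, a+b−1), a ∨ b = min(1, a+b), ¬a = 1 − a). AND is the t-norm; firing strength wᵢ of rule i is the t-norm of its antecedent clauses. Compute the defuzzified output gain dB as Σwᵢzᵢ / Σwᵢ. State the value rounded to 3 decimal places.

23.409

R1 (z=2.4): loud=0.30, ¬high=1−0.05=0.95; AND[max(0, a+b−1)] → w = 0.25
R2 (z=2.0): nominal=0.91, ¬low=1−0.88=0.12; AND[max(0, a+b−1)] → w = 0.03
R3 (z=58.7): loud=0.30 → w = 0.30
R4 (z=10.0): low=0.88, quiet=0.47; AND[max(0, a+b−1)] → w = 0.35
Weighted average = (0.25·2.4 + 0.03·2.0 + 0.30·58.7 + 0.35·10.0) / (0.25 + 0.03 + 0.30 + 0.35)
  = 21.7700 / 0.9300 = 23.409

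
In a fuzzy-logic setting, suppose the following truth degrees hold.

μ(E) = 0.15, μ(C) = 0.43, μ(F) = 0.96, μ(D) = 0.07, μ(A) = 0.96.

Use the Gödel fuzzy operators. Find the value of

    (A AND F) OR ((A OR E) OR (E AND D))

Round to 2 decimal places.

0.96

A AND F = min(a, b) on (0.96, 0.96) = 0.96
A OR E = max(a, b) on (0.96, 0.15) = 0.96
E AND D = min(a, b) on (0.15, 0.07) = 0.07
(A OR E) OR (E AND D) = max(a, b) on (0.96, 0.07) = 0.96
(A AND F) OR ((A OR E) OR (E AND D)) = max(a, b) on (0.96, 0.96) = 0.96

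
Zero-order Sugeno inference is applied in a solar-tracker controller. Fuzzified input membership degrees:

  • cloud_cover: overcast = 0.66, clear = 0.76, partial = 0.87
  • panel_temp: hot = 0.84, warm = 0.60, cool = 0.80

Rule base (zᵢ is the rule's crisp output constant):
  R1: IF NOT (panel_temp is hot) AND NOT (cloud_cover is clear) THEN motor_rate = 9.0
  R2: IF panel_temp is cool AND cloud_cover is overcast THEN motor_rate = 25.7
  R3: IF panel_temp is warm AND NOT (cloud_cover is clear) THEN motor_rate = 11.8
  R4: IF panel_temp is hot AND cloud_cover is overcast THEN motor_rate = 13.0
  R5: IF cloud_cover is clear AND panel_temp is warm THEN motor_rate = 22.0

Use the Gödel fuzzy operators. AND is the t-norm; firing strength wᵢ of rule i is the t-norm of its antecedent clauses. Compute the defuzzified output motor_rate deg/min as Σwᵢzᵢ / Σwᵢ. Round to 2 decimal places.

18.54

R1 (z=9.0): ¬hot=1−0.84=0.16, ¬clear=1−0.76=0.24; AND[min(a, b)] → w = 0.16
R2 (z=25.7): cool=0.80, overcast=0.66; AND[min(a, b)] → w = 0.66
R3 (z=11.8): warm=0.60, ¬clear=1−0.76=0.24; AND[min(a, b)] → w = 0.24
R4 (z=13.0): hot=0.84, overcast=0.66; AND[min(a, b)] → w = 0.66
R5 (z=22.0): clear=0.76, warm=0.60; AND[min(a, b)] → w = 0.60
Weighted average = (0.16·9.0 + 0.66·25.7 + 0.24·11.8 + 0.66·13.0 + 0.60·22.0) / (0.16 + 0.66 + 0.24 + 0.66 + 0.60)
  = 43.0140 / 2.3200 = 18.54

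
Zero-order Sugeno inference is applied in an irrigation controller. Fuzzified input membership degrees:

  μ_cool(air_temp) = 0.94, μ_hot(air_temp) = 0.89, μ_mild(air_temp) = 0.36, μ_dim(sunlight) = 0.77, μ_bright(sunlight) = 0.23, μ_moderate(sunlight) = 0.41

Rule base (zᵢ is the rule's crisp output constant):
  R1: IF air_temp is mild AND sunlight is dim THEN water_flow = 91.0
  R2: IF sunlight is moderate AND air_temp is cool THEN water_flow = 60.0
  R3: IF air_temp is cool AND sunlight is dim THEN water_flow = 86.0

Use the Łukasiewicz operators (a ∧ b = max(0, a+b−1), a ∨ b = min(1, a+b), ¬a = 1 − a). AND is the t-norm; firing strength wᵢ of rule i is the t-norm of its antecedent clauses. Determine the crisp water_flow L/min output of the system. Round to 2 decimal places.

78.90

R1 (z=91.0): mild=0.36, dim=0.77; AND[max(0, a+b−1)] → w = 0.13
R2 (z=60.0): moderate=0.41, cool=0.94; AND[max(0, a+b−1)] → w = 0.35
R3 (z=86.0): cool=0.94, dim=0.77; AND[max(0, a+b−1)] → w = 0.71
Weighted average = (0.13·91.0 + 0.35·60.0 + 0.71·86.0) / (0.13 + 0.35 + 0.71)
  = 93.8900 / 1.1900 = 78.90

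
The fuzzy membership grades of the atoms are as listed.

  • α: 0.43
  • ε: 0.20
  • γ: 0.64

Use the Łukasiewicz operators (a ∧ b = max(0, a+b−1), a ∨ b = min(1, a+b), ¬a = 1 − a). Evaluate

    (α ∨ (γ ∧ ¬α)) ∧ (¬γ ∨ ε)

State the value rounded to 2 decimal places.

0.20

¬α = 1 − 0.43 = 0.57
γ ∧ ¬α = max(0, a+b−1) on (0.64, 0.57) = 0.21
α ∨ (γ ∧ ¬α) = min(1, a+b) on (0.43, 0.21) = 0.64
¬γ = 1 − 0.64 = 0.36
¬γ ∨ ε = min(1, a+b) on (0.36, 0.20) = 0.56
(α ∨ (γ ∧ ¬α)) ∧ (¬γ ∨ ε) = max(0, a+b−1) on (0.64, 0.56) = 0.20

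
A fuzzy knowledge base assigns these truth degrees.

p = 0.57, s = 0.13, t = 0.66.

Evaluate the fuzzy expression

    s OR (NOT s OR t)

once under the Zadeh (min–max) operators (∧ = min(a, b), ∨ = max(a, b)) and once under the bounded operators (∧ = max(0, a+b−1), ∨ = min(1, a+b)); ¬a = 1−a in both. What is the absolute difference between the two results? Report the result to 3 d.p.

0.130

Under Zadeh (min–max):
  NOT s = 1 − 0.13 = 0.87
  NOT s OR t = max(a, b) on (0.87, 0.66) = 0.87
  s OR (NOT s OR t) = max(a, b) on (0.13, 0.87) = 0.87
  → value = 0.8700
Under bounded:
  NOT s = 1 − 0.13 = 0.87
  NOT s OR t = min(1, a+b) on (0.87, 0.66) = 1.00
  s OR (NOT s OR t) = min(1, a+b) on (0.13, 1.00) = 1.00
  → value = 1.0000
|0.8700 − 1.0000| = 0.130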